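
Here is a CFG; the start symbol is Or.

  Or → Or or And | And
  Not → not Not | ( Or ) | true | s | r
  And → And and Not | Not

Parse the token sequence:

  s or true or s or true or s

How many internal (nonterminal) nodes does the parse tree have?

[Or [Or [Or [Or [Or [And [Not s]]] or [And [Not true]]] or [And [Not s]]] or [And [Not true]]] or [And [Not s]]]

15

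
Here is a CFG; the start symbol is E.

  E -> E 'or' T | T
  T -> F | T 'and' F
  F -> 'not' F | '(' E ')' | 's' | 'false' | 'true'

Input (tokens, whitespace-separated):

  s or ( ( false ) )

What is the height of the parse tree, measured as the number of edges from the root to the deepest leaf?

9

[E [E [T [F s]]] or [T [F ( [E [T [F ( [E [T [F false]]] )]]] )]]]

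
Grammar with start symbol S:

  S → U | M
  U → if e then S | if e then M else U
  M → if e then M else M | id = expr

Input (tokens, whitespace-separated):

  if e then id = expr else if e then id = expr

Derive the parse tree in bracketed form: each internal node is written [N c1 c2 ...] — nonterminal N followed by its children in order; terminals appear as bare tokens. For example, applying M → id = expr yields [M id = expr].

S
U
if e then M else U
if e then id = expr else U
if e then id = expr else if e then S
if e then id = expr else if e then M
if e then id = expr else if e then id = expr

[S [U if e then [M id = expr] else [U if e then [S [M id = expr]]]]]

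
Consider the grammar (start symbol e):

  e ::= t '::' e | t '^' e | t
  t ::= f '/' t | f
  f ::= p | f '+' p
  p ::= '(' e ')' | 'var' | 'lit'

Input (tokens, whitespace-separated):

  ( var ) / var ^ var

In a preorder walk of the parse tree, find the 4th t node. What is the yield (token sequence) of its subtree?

[e [t [f [p ( [e [t [f [p var]]]] )]] / [t [f [p var]]]] ^ [e [t [f [p var]]]]]

var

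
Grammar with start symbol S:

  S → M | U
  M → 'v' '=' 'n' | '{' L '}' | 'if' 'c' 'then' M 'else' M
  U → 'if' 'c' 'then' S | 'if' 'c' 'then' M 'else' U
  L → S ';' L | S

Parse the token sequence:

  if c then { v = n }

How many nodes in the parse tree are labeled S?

3

[S [U if c then [S [M { [L [S [M v = n]]] }]]]]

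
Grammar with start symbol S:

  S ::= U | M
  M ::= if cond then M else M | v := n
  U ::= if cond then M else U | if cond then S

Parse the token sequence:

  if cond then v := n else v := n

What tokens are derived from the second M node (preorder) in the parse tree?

[S [M if cond then [M v := n] else [M v := n]]]

v := n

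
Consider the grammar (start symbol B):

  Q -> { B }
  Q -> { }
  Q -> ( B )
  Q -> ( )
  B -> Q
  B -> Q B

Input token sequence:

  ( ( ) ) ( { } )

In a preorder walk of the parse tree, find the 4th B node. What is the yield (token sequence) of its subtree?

[B [Q ( [B [Q ( )]] )] [B [Q ( [B [Q { }]] )]]]

{ }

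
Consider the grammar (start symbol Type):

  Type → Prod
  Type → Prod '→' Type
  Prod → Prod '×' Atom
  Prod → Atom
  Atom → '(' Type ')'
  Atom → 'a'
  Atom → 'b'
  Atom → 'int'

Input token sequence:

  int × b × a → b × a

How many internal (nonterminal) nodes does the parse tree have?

12

[Type [Prod [Prod [Prod [Atom int]] × [Atom b]] × [Atom a]] → [Type [Prod [Prod [Atom b]] × [Atom a]]]]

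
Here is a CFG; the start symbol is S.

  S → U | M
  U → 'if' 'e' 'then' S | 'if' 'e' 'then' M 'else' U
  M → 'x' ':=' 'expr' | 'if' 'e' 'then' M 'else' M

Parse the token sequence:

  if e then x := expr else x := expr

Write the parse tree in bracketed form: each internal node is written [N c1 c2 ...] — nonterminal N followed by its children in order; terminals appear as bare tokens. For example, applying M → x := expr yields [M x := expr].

[S [M if e then [M x := expr] else [M x := expr]]]

S
M
if e then M else M
if e then x := expr else M
if e then x := expr else x := expr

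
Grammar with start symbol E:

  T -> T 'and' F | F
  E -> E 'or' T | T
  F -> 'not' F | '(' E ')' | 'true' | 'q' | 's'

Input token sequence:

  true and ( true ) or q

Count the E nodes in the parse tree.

3

[E [E [T [T [F true]] and [F ( [E [T [F true]]] )]]] or [T [F q]]]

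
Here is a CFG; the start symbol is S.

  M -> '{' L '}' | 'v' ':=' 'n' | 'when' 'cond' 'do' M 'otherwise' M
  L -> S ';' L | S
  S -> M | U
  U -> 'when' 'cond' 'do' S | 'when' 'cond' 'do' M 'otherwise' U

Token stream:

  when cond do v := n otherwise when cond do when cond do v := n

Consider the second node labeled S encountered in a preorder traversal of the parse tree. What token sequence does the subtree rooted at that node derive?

when cond do v := n

[S [U when cond do [M v := n] otherwise [U when cond do [S [U when cond do [S [M v := n]]]]]]]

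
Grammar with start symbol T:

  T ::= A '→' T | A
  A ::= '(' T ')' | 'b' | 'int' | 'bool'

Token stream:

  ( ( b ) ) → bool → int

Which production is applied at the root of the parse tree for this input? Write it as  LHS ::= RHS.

T ::= A '→' T

[T [A ( [T [A ( [T [A b]] )]] )] → [T [A bool] → [T [A int]]]]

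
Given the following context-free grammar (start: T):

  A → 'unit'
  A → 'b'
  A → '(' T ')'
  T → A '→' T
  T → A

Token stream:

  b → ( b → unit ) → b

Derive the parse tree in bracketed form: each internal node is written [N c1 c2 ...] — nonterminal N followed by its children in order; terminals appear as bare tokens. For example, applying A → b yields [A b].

T
A → T
b → T
b → A → T
b → ( T ) → T
b → ( A → T ) → T
b → ( b → T ) → T
b → ( b → A ) → T
b → ( b → unit ) → T
b → ( b → unit ) → A
b → ( b → unit ) → b

[T [A b] → [T [A ( [T [A b] → [T [A unit]]] )] → [T [A b]]]]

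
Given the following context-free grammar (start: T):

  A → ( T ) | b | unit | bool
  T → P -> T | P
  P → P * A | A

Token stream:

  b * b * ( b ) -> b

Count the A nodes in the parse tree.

5

[T [P [P [P [A b]] * [A b]] * [A ( [T [P [A b]]] )]] -> [T [P [A b]]]]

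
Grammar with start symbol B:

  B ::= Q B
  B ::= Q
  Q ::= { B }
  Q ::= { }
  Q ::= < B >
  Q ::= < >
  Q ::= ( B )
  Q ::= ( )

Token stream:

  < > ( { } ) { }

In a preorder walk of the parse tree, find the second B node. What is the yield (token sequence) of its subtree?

( { } ) { }

[B [Q < >] [B [Q ( [B [Q { }]] )] [B [Q { }]]]]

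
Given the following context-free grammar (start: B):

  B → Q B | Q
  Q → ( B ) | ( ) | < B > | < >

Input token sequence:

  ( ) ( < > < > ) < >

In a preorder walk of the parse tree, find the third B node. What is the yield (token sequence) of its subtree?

[B [Q ( )] [B [Q ( [B [Q < >] [B [Q < >]]] )] [B [Q < >]]]]

< > < >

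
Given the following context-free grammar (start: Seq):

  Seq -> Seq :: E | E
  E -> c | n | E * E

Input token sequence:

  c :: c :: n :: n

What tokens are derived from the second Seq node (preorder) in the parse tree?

[Seq [Seq [Seq [Seq [E c]] :: [E c]] :: [E n]] :: [E n]]

c :: c :: n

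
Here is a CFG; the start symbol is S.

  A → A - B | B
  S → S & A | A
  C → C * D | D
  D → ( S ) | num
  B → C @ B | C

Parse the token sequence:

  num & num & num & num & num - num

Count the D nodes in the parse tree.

[S [S [S [S [S [A [B [C [D num]]]]] & [A [B [C [D num]]]]] & [A [B [C [D num]]]]] & [A [B [C [D num]]]]] & [A [A [B [C [D num]]]] - [B [C [D num]]]]]

6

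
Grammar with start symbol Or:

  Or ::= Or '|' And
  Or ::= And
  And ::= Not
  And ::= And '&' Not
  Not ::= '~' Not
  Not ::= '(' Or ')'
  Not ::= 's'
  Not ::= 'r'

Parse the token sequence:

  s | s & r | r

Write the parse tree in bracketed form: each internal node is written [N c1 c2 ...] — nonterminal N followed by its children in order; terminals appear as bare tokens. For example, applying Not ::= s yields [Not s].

[Or [Or [Or [And [Not s]]] | [And [And [Not s]] & [Not r]]] | [And [Not r]]]

Or
Or | And
Or | And | And
And | And | And
Not | And | And
s | And | And
s | And & Not | And
s | Not & Not | And
s | s & Not | And
s | s & r | And
s | s & r | Not
s | s & r | r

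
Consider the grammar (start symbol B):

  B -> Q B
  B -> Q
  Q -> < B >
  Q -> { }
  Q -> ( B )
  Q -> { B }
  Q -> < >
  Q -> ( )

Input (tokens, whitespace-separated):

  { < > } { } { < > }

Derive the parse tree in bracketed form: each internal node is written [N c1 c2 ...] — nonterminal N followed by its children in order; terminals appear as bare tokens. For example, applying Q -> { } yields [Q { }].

B
Q B
{ B } B
{ Q } B
{ < > } B
{ < > } Q B
{ < > } { } B
{ < > } { } Q
{ < > } { } { B }
{ < > } { } { Q }
{ < > } { } { < > }

[B [Q { [B [Q < >]] }] [B [Q { }] [B [Q { [B [Q < >]] }]]]]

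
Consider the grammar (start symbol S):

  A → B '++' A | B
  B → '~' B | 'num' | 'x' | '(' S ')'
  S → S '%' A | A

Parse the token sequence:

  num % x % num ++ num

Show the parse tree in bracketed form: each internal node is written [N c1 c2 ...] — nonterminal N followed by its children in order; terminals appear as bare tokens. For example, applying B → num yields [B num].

[S [S [S [A [B num]]] % [A [B x]]] % [A [B num] ++ [A [B num]]]]

S
S % A
S % A % A
A % A % A
B % A % A
num % A % A
num % B % A
num % x % A
num % x % B ++ A
num % x % num ++ A
num % x % num ++ B
num % x % num ++ num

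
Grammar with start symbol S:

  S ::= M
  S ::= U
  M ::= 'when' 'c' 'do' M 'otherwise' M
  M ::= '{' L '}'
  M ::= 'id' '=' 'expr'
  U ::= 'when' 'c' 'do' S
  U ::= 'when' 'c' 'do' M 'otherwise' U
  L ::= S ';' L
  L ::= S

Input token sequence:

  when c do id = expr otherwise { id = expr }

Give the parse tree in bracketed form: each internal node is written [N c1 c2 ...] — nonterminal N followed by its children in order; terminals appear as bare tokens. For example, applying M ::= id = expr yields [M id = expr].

[S [M when c do [M id = expr] otherwise [M { [L [S [M id = expr]]] }]]]

S
M
when c do M otherwise M
when c do id = expr otherwise M
when c do id = expr otherwise { L }
when c do id = expr otherwise { S }
when c do id = expr otherwise { M }
when c do id = expr otherwise { id = expr }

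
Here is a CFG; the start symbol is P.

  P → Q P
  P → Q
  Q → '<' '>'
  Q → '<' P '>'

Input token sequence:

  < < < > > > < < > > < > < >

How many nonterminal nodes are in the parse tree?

14

[P [Q < [P [Q < [P [Q < >]] >]] >] [P [Q < [P [Q < >]] >] [P [Q < >] [P [Q < >]]]]]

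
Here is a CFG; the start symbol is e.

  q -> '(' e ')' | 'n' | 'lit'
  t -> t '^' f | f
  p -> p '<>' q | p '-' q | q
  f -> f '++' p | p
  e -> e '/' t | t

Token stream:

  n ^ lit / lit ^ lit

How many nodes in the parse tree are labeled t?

4

[e [e [t [t [f [p [q n]]]] ^ [f [p [q lit]]]]] / [t [t [f [p [q lit]]]] ^ [f [p [q lit]]]]]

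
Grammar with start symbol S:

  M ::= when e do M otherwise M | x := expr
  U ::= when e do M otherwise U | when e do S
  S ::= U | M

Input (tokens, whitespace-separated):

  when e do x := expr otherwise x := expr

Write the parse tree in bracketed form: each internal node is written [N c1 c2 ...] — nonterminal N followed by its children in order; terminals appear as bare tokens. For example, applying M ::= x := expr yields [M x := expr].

[S [M when e do [M x := expr] otherwise [M x := expr]]]

S
M
when e do M otherwise M
when e do x := expr otherwise M
when e do x := expr otherwise x := expr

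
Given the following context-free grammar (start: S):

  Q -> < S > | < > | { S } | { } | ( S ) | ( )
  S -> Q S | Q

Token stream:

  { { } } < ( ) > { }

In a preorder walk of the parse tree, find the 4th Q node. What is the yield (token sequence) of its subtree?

[S [Q { [S [Q { }]] }] [S [Q < [S [Q ( )]] >] [S [Q { }]]]]

( )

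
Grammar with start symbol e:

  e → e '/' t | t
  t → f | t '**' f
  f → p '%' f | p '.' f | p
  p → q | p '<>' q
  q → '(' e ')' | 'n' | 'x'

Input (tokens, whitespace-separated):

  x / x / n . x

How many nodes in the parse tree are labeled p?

4

[e [e [e [t [f [p [q x]]]]] / [t [f [p [q x]]]]] / [t [f [p [q n]] . [f [p [q x]]]]]]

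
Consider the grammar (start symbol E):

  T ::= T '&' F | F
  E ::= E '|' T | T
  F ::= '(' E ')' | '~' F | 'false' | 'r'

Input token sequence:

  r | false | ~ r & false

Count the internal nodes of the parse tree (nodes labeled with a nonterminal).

12

[E [E [E [T [F r]]] | [T [F false]]] | [T [T [F ~ [F r]]] & [F false]]]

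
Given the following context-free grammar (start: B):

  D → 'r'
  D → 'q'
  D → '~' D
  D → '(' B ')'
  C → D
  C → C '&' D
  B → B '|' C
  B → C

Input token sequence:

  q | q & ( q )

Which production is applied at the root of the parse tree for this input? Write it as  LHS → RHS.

B → B '|' C

[B [B [C [D q]]] | [C [C [D q]] & [D ( [B [C [D q]]] )]]]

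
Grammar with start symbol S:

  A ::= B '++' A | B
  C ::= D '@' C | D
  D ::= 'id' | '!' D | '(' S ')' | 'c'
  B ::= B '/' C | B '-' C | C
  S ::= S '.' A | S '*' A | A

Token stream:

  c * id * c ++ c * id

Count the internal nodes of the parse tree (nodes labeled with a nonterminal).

24

[S [S [S [S [A [B [C [D c]]]]] * [A [B [C [D id]]]]] * [A [B [C [D c]]] ++ [A [B [C [D c]]]]]] * [A [B [C [D id]]]]]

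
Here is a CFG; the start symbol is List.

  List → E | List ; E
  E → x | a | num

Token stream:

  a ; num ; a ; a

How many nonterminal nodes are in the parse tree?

[List [List [List [List [E a]] ; [E num]] ; [E a]] ; [E a]]

8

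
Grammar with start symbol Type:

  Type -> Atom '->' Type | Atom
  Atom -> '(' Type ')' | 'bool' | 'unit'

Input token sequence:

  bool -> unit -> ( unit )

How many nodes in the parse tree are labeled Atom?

[Type [Atom bool] -> [Type [Atom unit] -> [Type [Atom ( [Type [Atom unit]] )]]]]

4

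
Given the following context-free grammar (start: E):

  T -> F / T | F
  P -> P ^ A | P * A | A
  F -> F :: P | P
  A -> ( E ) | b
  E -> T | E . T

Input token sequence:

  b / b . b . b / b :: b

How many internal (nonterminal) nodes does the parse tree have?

[E [E [E [T [F [P [A b]]] / [T [F [P [A b]]]]]] . [T [F [P [A b]]]]] . [T [F [P [A b]]] / [T [F [F [P [A b]]] :: [P [A b]]]]]]

26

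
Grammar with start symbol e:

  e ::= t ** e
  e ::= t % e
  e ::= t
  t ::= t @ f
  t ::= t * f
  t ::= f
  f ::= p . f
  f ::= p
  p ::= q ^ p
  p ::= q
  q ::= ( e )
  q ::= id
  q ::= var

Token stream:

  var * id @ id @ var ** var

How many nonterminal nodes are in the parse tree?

22

[e [t [t [t [t [f [p [q var]]]] * [f [p [q id]]]] @ [f [p [q id]]]] @ [f [p [q var]]]] ** [e [t [f [p [q var]]]]]]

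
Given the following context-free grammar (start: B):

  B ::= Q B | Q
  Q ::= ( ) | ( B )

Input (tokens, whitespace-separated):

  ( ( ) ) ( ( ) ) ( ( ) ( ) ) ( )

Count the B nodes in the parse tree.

[B [Q ( [B [Q ( )]] )] [B [Q ( [B [Q ( )]] )] [B [Q ( [B [Q ( )] [B [Q ( )]]] )] [B [Q ( )]]]]]

8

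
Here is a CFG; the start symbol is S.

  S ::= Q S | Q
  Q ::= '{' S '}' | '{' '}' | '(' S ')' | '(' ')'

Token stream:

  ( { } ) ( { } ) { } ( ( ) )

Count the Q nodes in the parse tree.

[S [Q ( [S [Q { }]] )] [S [Q ( [S [Q { }]] )] [S [Q { }] [S [Q ( [S [Q ( )]] )]]]]]

7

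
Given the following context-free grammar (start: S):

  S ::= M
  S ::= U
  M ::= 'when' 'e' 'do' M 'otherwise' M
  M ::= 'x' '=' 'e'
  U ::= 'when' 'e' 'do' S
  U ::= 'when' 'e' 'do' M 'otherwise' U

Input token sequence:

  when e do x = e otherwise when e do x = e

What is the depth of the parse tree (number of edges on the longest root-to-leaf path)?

[S [U when e do [M x = e] otherwise [U when e do [S [M x = e]]]]]

5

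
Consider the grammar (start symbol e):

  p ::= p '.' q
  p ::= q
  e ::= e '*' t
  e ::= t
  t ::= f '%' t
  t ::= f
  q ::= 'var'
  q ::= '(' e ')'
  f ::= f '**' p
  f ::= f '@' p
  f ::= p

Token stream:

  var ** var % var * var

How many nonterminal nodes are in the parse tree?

17

[e [e [t [f [f [p [q var]]] ** [p [q var]]] % [t [f [p [q var]]]]]] * [t [f [p [q var]]]]]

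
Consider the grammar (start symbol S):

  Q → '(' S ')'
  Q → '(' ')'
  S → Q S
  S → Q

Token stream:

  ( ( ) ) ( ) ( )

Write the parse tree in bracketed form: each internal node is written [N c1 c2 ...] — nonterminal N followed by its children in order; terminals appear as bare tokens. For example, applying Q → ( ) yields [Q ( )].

[S [Q ( [S [Q ( )]] )] [S [Q ( )] [S [Q ( )]]]]

S
Q S
( S ) S
( Q ) S
( ( ) ) S
( ( ) ) Q S
( ( ) ) ( ) S
( ( ) ) ( ) Q
( ( ) ) ( ) ( )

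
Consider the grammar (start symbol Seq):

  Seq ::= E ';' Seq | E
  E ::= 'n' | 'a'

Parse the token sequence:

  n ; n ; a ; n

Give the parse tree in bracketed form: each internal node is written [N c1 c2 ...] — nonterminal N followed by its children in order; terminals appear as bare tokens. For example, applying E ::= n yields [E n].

Seq
E ; Seq
n ; Seq
n ; E ; Seq
n ; n ; Seq
n ; n ; E ; Seq
n ; n ; a ; Seq
n ; n ; a ; E
n ; n ; a ; n

[Seq [E n] ; [Seq [E n] ; [Seq [E a] ; [Seq [E n]]]]]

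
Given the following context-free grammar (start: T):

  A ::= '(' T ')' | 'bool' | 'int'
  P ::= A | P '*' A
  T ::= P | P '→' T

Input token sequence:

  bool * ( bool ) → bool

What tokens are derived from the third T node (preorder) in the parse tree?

[T [P [P [A bool]] * [A ( [T [P [A bool]]] )]] → [T [P [A bool]]]]

bool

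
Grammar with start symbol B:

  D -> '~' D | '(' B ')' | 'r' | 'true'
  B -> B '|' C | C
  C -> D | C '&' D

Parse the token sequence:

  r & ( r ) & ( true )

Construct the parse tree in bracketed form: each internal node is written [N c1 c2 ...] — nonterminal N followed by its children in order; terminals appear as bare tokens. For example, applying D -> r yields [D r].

[B [C [C [C [D r]] & [D ( [B [C [D r]]] )]] & [D ( [B [C [D true]]] )]]]

B
C
C & D
C & D & D
D & D & D
r & D & D
r & ( B ) & D
r & ( C ) & D
r & ( D ) & D
r & ( r ) & D
r & ( r ) & ( B )
r & ( r ) & ( C )
r & ( r ) & ( D )
r & ( r ) & ( true )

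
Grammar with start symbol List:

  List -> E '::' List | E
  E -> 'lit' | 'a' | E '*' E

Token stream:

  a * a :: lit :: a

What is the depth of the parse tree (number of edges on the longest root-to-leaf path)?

[List [E [E a] * [E a]] :: [List [E lit] :: [List [E a]]]]

4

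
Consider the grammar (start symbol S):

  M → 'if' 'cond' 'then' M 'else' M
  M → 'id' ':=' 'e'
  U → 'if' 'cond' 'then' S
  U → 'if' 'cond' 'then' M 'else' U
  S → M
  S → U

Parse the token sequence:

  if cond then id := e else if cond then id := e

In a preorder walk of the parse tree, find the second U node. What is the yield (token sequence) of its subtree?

[S [U if cond then [M id := e] else [U if cond then [S [M id := e]]]]]

if cond then id := e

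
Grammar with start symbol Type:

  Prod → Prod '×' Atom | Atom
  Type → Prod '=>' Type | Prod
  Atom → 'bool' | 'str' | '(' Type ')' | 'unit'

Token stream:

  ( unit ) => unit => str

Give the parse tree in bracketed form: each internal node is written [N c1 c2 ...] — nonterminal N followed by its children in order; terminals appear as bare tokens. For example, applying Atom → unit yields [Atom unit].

Type
Prod => Type
Atom => Type
( Type ) => Type
( Prod ) => Type
( Atom ) => Type
( unit ) => Type
( unit ) => Prod => Type
( unit ) => Atom => Type
( unit ) => unit => Type
( unit ) => unit => Prod
( unit ) => unit => Atom
( unit ) => unit => str

[Type [Prod [Atom ( [Type [Prod [Atom unit]]] )]] => [Type [Prod [Atom unit]] => [Type [Prod [Atom str]]]]]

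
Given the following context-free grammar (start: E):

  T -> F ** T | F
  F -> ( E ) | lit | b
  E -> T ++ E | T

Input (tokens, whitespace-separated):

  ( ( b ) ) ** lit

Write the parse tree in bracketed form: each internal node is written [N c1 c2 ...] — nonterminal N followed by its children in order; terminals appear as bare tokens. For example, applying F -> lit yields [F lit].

[E [T [F ( [E [T [F ( [E [T [F b]]] )]]] )] ** [T [F lit]]]]

E
T
F ** T
( E ) ** T
( T ) ** T
( F ) ** T
( ( E ) ) ** T
( ( T ) ) ** T
( ( F ) ) ** T
( ( b ) ) ** T
( ( b ) ) ** F
( ( b ) ) ** lit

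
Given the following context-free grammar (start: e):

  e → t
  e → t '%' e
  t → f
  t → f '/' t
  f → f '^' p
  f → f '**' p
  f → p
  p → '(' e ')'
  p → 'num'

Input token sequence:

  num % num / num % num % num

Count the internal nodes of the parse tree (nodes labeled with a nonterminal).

19

[e [t [f [p num]]] % [e [t [f [p num]] / [t [f [p num]]]] % [e [t [f [p num]]] % [e [t [f [p num]]]]]]]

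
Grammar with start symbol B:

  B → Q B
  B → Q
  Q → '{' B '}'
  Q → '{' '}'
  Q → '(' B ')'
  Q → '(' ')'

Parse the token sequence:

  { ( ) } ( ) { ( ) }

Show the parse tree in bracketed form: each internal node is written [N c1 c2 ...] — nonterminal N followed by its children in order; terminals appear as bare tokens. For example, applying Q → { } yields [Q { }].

[B [Q { [B [Q ( )]] }] [B [Q ( )] [B [Q { [B [Q ( )]] }]]]]

B
Q B
{ B } B
{ Q } B
{ ( ) } B
{ ( ) } Q B
{ ( ) } ( ) B
{ ( ) } ( ) Q
{ ( ) } ( ) { B }
{ ( ) } ( ) { Q }
{ ( ) } ( ) { ( ) }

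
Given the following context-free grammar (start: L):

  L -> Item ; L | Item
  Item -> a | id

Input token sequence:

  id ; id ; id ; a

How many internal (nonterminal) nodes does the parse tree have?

[L [Item id] ; [L [Item id] ; [L [Item id] ; [L [Item a]]]]]

8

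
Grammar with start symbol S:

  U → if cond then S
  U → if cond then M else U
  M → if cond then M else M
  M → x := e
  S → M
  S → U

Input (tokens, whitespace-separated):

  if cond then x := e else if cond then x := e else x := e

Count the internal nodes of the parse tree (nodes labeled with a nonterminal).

6

[S [M if cond then [M x := e] else [M if cond then [M x := e] else [M x := e]]]]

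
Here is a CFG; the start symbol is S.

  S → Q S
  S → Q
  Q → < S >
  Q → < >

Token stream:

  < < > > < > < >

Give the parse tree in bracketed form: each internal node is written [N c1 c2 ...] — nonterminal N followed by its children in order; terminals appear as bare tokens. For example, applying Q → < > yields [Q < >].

[S [Q < [S [Q < >]] >] [S [Q < >] [S [Q < >]]]]

S
Q S
< S > S
< Q > S
< < > > S
< < > > Q S
< < > > < > S
< < > > < > Q
< < > > < > < >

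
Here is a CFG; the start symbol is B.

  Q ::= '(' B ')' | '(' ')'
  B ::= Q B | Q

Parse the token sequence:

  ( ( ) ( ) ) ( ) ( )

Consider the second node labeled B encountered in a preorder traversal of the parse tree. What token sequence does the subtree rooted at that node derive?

[B [Q ( [B [Q ( )] [B [Q ( )]]] )] [B [Q ( )] [B [Q ( )]]]]

( ) ( )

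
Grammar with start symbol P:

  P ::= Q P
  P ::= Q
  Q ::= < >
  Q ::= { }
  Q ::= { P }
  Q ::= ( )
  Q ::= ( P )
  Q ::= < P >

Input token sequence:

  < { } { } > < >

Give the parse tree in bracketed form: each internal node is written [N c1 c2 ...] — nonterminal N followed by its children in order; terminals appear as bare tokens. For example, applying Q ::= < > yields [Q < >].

[P [Q < [P [Q { }] [P [Q { }]]] >] [P [Q < >]]]

P
Q P
< P > P
< Q P > P
< { } P > P
< { } Q > P
< { } { } > P
< { } { } > Q
< { } { } > < >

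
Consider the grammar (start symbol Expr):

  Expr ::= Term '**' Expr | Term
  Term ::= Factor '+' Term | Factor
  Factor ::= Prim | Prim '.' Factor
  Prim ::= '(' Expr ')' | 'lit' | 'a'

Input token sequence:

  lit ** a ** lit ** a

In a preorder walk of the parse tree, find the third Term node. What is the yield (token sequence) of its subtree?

[Expr [Term [Factor [Prim lit]]] ** [Expr [Term [Factor [Prim a]]] ** [Expr [Term [Factor [Prim lit]]] ** [Expr [Term [Factor [Prim a]]]]]]]

lit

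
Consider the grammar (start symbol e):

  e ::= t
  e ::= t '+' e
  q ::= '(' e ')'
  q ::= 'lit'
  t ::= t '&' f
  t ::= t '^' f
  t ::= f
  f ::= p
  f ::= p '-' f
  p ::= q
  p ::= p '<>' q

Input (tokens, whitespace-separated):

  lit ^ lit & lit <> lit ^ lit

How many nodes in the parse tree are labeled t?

[e [t [t [t [t [f [p [q lit]]]] ^ [f [p [q lit]]]] & [f [p [p [q lit]] <> [q lit]]]] ^ [f [p [q lit]]]]]

4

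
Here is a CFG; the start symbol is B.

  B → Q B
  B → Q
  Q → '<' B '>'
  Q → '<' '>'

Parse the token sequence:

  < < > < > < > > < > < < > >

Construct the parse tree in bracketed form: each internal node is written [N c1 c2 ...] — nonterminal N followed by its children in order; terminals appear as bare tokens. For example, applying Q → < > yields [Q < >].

[B [Q < [B [Q < >] [B [Q < >] [B [Q < >]]]] >] [B [Q < >] [B [Q < [B [Q < >]] >]]]]

B
Q B
< B > B
< Q B > B
< < > B > B
< < > Q B > B
< < > < > B > B
< < > < > Q > B
< < > < > < > > B
< < > < > < > > Q B
< < > < > < > > < > B
< < > < > < > > < > Q
< < > < > < > > < > < B >
< < > < > < > > < > < Q >
< < > < > < > > < > < < > >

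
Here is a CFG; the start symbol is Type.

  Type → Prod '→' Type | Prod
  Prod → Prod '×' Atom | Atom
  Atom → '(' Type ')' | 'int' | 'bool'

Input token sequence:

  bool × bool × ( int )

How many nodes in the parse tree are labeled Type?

[Type [Prod [Prod [Prod [Atom bool]] × [Atom bool]] × [Atom ( [Type [Prod [Atom int]]] )]]]

2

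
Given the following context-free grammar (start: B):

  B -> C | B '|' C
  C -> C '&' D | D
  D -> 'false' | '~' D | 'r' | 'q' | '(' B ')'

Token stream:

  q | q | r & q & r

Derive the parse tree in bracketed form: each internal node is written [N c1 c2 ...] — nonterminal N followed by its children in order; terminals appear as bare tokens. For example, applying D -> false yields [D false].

B
B | C
B | C | C
C | C | C
D | C | C
q | C | C
q | D | C
q | q | C
q | q | C & D
q | q | C & D & D
q | q | D & D & D
q | q | r & D & D
q | q | r & q & D
q | q | r & q & r

[B [B [B [C [D q]]] | [C [D q]]] | [C [C [C [D r]] & [D q]] & [D r]]]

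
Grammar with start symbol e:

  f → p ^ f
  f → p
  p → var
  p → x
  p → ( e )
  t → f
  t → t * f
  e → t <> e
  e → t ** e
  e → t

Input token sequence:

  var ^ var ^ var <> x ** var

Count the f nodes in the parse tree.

[e [t [f [p var] ^ [f [p var] ^ [f [p var]]]]] <> [e [t [f [p x]]] ** [e [t [f [p var]]]]]]

5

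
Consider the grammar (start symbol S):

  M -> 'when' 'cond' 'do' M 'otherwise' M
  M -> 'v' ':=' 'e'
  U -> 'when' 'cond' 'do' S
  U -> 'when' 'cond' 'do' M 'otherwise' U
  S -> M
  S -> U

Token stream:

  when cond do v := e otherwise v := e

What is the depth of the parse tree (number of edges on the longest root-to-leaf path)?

3

[S [M when cond do [M v := e] otherwise [M v := e]]]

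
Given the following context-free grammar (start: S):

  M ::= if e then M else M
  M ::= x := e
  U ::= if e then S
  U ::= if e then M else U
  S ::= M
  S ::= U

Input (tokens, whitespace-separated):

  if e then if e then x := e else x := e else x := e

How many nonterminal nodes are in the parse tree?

[S [M if e then [M if e then [M x := e] else [M x := e]] else [M x := e]]]

6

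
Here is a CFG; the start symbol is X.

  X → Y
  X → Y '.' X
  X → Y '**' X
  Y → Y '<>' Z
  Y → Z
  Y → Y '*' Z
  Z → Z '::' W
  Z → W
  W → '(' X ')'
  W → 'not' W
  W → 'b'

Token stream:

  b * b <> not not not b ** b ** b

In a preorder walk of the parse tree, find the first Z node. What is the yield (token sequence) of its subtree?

b

[X [Y [Y [Y [Z [W b]]] * [Z [W b]]] <> [Z [W not [W not [W not [W b]]]]]] ** [X [Y [Z [W b]]] ** [X [Y [Z [W b]]]]]]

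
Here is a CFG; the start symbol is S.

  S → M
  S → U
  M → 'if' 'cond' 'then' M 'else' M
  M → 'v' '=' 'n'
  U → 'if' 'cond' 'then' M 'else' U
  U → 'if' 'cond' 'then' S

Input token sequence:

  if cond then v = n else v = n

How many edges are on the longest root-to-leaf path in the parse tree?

3

[S [M if cond then [M v = n] else [M v = n]]]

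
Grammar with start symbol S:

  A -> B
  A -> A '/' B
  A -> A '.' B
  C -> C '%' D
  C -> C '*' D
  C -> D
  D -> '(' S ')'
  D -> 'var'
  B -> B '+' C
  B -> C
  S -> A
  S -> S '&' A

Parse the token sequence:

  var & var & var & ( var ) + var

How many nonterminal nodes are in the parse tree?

[S [S [S [S [A [B [C [D var]]]]] & [A [B [C [D var]]]]] & [A [B [C [D var]]]]] & [A [B [B [C [D ( [S [A [B [C [D var]]]]] )]]] + [C [D var]]]]]

28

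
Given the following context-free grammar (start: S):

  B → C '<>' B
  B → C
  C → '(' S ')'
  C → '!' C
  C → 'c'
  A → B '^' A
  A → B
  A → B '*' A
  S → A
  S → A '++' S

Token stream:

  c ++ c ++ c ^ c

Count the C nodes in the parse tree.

[S [A [B [C c]]] ++ [S [A [B [C c]]] ++ [S [A [B [C c]] ^ [A [B [C c]]]]]]]

4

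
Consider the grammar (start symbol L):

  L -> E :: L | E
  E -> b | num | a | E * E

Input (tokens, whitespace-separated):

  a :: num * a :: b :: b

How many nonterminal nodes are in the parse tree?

10

[L [E a] :: [L [E [E num] * [E a]] :: [L [E b] :: [L [E b]]]]]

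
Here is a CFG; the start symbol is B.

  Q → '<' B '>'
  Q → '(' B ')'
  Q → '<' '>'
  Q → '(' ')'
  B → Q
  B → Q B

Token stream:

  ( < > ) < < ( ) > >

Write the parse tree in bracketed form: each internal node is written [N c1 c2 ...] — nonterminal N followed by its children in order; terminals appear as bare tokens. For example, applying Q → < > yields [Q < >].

[B [Q ( [B [Q < >]] )] [B [Q < [B [Q < [B [Q ( )]] >]] >]]]

B
Q B
( B ) B
( Q ) B
( < > ) B
( < > ) Q
( < > ) < B >
( < > ) < Q >
( < > ) < < B > >
( < > ) < < Q > >
( < > ) < < ( ) > >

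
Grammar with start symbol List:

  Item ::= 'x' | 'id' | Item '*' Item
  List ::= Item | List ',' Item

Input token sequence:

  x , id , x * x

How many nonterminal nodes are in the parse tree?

8

[List [List [List [Item x]] , [Item id]] , [Item [Item x] * [Item x]]]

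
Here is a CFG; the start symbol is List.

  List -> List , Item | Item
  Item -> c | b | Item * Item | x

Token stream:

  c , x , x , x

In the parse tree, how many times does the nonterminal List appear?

4

[List [List [List [List [Item c]] , [Item x]] , [Item x]] , [Item x]]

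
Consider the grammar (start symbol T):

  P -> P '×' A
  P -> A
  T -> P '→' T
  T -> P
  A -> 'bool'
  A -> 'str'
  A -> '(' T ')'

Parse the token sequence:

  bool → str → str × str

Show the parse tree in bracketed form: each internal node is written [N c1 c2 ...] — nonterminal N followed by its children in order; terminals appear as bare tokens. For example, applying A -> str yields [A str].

[T [P [A bool]] → [T [P [A str]] → [T [P [P [A str]] × [A str]]]]]

T
P → T
A → T
bool → T
bool → P → T
bool → A → T
bool → str → T
bool → str → P
bool → str → P × A
bool → str → A × A
bool → str → str × A
bool → str → str × str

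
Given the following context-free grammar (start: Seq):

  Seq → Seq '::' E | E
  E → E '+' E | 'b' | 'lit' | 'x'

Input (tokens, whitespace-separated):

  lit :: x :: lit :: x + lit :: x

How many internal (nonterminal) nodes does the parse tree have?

12

[Seq [Seq [Seq [Seq [Seq [E lit]] :: [E x]] :: [E lit]] :: [E [E x] + [E lit]]] :: [E x]]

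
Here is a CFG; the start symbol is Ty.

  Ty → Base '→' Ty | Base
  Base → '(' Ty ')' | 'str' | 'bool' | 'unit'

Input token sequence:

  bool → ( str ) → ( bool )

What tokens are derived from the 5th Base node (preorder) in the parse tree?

bool

[Ty [Base bool] → [Ty [Base ( [Ty [Base str]] )] → [Ty [Base ( [Ty [Base bool]] )]]]]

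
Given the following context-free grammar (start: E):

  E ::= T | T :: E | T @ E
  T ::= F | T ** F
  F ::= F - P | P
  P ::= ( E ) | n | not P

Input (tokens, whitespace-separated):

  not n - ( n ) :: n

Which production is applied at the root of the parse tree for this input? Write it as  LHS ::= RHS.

E ::= T :: E

[E [T [F [F [P not [P n]]] - [P ( [E [T [F [P n]]]] )]]] :: [E [T [F [P n]]]]]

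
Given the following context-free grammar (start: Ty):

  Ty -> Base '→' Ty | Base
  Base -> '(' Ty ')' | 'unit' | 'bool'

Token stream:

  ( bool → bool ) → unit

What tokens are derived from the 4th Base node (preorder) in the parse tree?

unit

[Ty [Base ( [Ty [Base bool] → [Ty [Base bool]]] )] → [Ty [Base unit]]]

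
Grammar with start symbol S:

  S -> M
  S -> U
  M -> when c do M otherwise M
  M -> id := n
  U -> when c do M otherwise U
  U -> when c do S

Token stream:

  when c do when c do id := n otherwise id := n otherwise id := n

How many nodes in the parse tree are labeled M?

[S [M when c do [M when c do [M id := n] otherwise [M id := n]] otherwise [M id := n]]]

5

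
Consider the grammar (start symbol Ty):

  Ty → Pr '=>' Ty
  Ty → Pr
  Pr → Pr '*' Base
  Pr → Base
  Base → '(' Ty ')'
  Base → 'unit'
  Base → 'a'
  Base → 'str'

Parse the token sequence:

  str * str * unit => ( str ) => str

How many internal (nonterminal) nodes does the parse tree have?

[Ty [Pr [Pr [Pr [Base str]] * [Base str]] * [Base unit]] => [Ty [Pr [Base ( [Ty [Pr [Base str]]] )]] => [Ty [Pr [Base str]]]]]

16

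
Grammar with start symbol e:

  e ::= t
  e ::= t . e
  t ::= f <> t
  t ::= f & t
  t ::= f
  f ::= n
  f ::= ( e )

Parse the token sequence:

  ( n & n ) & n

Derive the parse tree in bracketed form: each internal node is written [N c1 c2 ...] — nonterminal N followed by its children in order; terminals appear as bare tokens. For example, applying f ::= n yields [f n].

[e [t [f ( [e [t [f n] & [t [f n]]]] )] & [t [f n]]]]

e
t
f & t
( e ) & t
( t ) & t
( f & t ) & t
( n & t ) & t
( n & f ) & t
( n & n ) & t
( n & n ) & f
( n & n ) & n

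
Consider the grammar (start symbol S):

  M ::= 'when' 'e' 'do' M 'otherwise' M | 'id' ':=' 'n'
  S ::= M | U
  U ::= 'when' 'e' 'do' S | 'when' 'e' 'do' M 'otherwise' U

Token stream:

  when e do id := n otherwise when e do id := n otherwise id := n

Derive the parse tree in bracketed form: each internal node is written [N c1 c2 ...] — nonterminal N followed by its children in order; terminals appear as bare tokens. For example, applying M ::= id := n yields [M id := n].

[S [M when e do [M id := n] otherwise [M when e do [M id := n] otherwise [M id := n]]]]

S
M
when e do M otherwise M
when e do id := n otherwise M
when e do id := n otherwise when e do M otherwise M
when e do id := n otherwise when e do id := n otherwise M
when e do id := n otherwise when e do id := n otherwise id := n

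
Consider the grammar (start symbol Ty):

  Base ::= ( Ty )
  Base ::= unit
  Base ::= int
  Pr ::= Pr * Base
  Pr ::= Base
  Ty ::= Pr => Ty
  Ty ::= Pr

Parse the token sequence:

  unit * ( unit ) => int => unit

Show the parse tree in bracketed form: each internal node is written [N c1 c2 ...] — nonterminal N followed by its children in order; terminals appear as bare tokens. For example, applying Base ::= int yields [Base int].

Ty
Pr => Ty
Pr * Base => Ty
Base * Base => Ty
unit * Base => Ty
unit * ( Ty ) => Ty
unit * ( Pr ) => Ty
unit * ( Base ) => Ty
unit * ( unit ) => Ty
unit * ( unit ) => Pr => Ty
unit * ( unit ) => Base => Ty
unit * ( unit ) => int => Ty
unit * ( unit ) => int => Pr
unit * ( unit ) => int => Base
unit * ( unit ) => int => unit

[Ty [Pr [Pr [Base unit]] * [Base ( [Ty [Pr [Base unit]]] )]] => [Ty [Pr [Base int]] => [Ty [Pr [Base unit]]]]]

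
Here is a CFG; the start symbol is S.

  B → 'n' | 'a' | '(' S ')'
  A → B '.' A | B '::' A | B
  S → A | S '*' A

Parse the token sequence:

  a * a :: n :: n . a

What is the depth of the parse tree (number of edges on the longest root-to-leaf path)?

6

[S [S [A [B a]]] * [A [B a] :: [A [B n] :: [A [B n] . [A [B a]]]]]]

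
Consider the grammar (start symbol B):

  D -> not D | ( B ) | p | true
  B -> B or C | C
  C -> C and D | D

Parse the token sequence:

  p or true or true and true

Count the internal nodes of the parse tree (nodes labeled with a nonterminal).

[B [B [B [C [D p]]] or [C [D true]]] or [C [C [D true]] and [D true]]]

11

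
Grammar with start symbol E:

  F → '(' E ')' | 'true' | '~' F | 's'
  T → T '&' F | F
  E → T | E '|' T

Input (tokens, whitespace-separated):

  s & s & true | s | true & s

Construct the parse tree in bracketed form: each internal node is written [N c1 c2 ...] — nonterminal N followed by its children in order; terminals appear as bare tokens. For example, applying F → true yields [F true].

E
E | T
E | T | T
T | T | T
T & F | T | T
T & F & F | T | T
F & F & F | T | T
s & F & F | T | T
s & s & F | T | T
s & s & true | T | T
s & s & true | F | T
s & s & true | s | T
s & s & true | s | T & F
s & s & true | s | F & F
s & s & true | s | true & F
s & s & true | s | true & s

[E [E [E [T [T [T [F s]] & [F s]] & [F true]]] | [T [F s]]] | [T [T [F true]] & [F s]]]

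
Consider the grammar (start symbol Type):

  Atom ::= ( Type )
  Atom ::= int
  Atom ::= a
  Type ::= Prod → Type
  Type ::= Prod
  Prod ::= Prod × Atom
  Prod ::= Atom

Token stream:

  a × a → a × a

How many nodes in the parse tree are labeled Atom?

4

[Type [Prod [Prod [Atom a]] × [Atom a]] → [Type [Prod [Prod [Atom a]] × [Atom a]]]]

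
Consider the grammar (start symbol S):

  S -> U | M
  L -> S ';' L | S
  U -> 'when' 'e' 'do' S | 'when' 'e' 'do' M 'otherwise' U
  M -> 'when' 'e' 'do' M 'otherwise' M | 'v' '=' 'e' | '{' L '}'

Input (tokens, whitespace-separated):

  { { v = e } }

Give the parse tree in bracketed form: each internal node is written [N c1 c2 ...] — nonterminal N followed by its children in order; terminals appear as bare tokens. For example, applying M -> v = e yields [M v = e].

[S [M { [L [S [M { [L [S [M v = e]]] }]]] }]]

S
M
{ L }
{ S }
{ M }
{ { L } }
{ { S } }
{ { M } }
{ { v = e } }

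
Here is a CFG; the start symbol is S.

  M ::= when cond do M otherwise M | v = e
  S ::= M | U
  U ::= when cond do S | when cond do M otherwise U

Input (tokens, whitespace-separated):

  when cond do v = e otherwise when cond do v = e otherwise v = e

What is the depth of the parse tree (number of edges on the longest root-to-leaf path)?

4

[S [M when cond do [M v = e] otherwise [M when cond do [M v = e] otherwise [M v = e]]]]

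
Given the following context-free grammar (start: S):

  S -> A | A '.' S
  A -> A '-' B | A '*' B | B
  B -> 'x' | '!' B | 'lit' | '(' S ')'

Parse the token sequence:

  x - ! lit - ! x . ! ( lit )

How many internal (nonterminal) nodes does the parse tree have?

16

[S [A [A [A [B x]] - [B ! [B lit]]] - [B ! [B x]]] . [S [A [B ! [B ( [S [A [B lit]]] )]]]]]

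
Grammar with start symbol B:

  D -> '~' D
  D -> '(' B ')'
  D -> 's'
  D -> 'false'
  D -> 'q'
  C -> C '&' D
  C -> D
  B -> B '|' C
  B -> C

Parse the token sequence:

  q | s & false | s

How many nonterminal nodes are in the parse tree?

[B [B [B [C [D q]]] | [C [C [D s]] & [D false]]] | [C [D s]]]

11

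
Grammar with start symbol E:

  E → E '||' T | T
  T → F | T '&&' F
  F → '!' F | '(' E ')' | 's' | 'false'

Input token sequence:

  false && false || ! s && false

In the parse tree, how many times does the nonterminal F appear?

5

[E [E [T [T [F false]] && [F false]]] || [T [T [F ! [F s]]] && [F false]]]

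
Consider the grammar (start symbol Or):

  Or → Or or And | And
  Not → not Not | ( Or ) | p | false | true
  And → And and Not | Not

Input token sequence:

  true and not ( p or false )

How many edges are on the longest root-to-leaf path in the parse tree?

8

[Or [And [And [Not true]] and [Not not [Not ( [Or [Or [And [Not p]]] or [And [Not false]]] )]]]]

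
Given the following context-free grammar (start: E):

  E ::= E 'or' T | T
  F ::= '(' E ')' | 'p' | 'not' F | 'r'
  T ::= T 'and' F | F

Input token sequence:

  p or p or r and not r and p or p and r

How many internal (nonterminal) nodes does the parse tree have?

19

[E [E [E [E [T [F p]]] or [T [F p]]] or [T [T [T [F r]] and [F not [F r]]] and [F p]]] or [T [T [F p]] and [F r]]]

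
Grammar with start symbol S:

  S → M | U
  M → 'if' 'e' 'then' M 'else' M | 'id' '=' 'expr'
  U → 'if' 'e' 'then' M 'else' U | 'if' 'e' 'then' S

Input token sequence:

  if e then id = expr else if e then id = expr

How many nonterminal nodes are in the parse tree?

[S [U if e then [M id = expr] else [U if e then [S [M id = expr]]]]]

6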